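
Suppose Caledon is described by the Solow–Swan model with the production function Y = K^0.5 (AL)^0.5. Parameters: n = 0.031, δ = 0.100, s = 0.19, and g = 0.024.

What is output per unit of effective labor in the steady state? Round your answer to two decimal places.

y* = 1.23

At the steady state, Δk = 0, so s·k^α = (n + g + δ)·k.
Dividing both sides by k: k^(1−α) = s / (n + g + δ).
k^0.5 = 0.19 / (0.031 + 0.024 + 0.100) = 0.19 / 0.155 = 1.2258
k* = 1.2258^(1/0.5) ≈ 1.5026
y* = (k*)^α = 1.5026^0.5 ≈ 1.2258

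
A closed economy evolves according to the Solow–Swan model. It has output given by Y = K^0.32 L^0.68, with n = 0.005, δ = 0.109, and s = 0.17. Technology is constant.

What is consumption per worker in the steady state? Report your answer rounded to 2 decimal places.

At the steady state, Δk = 0, so s·k^α = (n + δ)·k.
Rearranging, k^(1−α) = s / (n + δ).
k^0.68 = 0.17 / (0.005 + 0.109) = 0.17 / 0.114 = 1.4912
k* = 1.4912^(1/0.68) ≈ 1.7997
y* = (k*)^α = 1.7997^0.32 ≈ 1.2069
c* = (1 − s)·y* = (1 − 0.17) × 1.2069 ≈ 1.0017

c* ≈ 1.00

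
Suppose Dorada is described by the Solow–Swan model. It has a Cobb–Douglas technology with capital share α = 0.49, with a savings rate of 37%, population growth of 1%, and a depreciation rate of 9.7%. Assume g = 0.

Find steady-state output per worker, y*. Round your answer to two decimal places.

In steady state, investment equals break-even investment: s·k^α = (n + δ)·k.
Dividing both sides by k: k^(1−α) = s / (n + δ).
k^0.51 = 0.37 / (0.010 + 0.097) = 0.37 / 0.107 = 3.4579
k* = 3.4579^(1/0.51) ≈ 11.3892
y* = (k*)^α = 11.3892^0.49 ≈ 3.2937

y* ≈ 3.29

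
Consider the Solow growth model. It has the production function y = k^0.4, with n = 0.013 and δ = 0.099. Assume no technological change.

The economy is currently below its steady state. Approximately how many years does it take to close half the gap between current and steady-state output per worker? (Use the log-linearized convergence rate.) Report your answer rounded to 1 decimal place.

Near the steady state the convergence rate is λ = (1 − α)(n + δ).
λ = (1 − 0.4) × 0.112 = 0.6 × 0.112 = 0.0672
Half-life = ln 2 / λ = 0.6931 / 0.0672 ≈ 10.31 years

t_½ ≈ 10.3 years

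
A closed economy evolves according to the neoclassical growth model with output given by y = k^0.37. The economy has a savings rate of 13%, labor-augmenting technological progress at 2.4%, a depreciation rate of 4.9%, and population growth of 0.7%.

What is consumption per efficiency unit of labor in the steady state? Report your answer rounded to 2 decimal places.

Steady state requires s·f(k) = (n + g + δ)·k, i.e. s·k^α = (n + g + δ)·k.
Dividing both sides by k: k^(1−α) = s / (n + g + δ).
k^0.63 = 0.13 / (0.007 + 0.024 + 0.049) = 0.13 / 0.080 = 1.6250
k* = 1.6250^(1/0.63) ≈ 2.1612
y* = (k*)^α = 2.1612^0.37 ≈ 1.3300
c* = (1 − s)·y* = (1 − 0.13) × 1.3300 ≈ 1.1571

c* = 1.16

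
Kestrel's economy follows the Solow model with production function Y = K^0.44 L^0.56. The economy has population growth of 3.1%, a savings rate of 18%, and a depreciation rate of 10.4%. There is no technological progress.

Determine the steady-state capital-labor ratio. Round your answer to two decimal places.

At the steady state, Δk = 0, so s·k^α = (n + δ)·k.
Rearranging, k^(1−α) = s / (n + δ).
k^0.56 = 0.18 / (0.031 + 0.104) = 0.18 / 0.135 = 1.3333
k* = 1.3333^(1/0.56) ≈ 1.6714

k* = 1.67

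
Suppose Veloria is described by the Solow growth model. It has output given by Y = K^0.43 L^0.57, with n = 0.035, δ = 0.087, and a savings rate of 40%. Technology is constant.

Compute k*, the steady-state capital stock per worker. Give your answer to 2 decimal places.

k* = 8.03

At the steady state, Δk = 0, so s·k^α = (n + δ)·k.
Dividing both sides by k: k^(1−α) = s / (n + δ).
k^0.57 = 0.40 / (0.035 + 0.087) = 0.40 / 0.122 = 3.2787
k* = 3.2787^(1/0.57) ≈ 8.0304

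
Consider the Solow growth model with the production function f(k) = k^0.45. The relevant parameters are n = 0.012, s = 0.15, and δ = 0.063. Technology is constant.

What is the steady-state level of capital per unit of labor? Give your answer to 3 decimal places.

k* = 3.526

In steady state, investment equals break-even investment: s·k^α = (n + δ)·k.
Dividing both sides by k: k^(1−α) = s / (n + δ).
k^0.55 = 0.15 / (0.012 + 0.063) = 0.15 / 0.075 = 2.0000
k* = 2.0000^(1/0.55) ≈ 3.5264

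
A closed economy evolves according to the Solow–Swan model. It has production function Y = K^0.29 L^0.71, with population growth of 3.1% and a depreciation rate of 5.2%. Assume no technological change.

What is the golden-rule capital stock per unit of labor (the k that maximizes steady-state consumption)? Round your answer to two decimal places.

The golden rule sets f'(k) = n + δ, i.e. α·k^(α−1) = n + δ.
So k^(1−α) = α / (n + δ) = 0.29 / 0.083 = 3.4940.
k_gold = 3.4940^(1/0.71) ≈ 5.8243

k_gold ≈ 5.82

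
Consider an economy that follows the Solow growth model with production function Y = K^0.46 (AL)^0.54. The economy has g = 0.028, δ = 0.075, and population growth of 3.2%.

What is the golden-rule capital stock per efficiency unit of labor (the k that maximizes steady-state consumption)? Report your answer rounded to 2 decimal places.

k_gold ≈ 9.68

The golden rule sets f'(k) = n + g + δ, i.e. α·k^(α−1) = n + g + δ.
So k^(1−α) = α / (n + g + δ) = 0.46 / 0.135 = 3.4074.
k_gold = 3.4074^(1/0.54) ≈ 9.6821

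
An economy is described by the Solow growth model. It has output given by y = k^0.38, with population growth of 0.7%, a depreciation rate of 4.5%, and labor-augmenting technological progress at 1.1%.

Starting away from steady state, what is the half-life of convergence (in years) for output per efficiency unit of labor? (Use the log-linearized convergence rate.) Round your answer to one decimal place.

t_½ ≈ 17.7 years

Near the steady state the convergence rate is λ = (1 − α)(n + g + δ).
λ = (1 − 0.38) × 0.063 = 0.62 × 0.063 = 0.03906
Half-life = ln 2 / λ = 0.6931 / 0.03906 ≈ 17.74 years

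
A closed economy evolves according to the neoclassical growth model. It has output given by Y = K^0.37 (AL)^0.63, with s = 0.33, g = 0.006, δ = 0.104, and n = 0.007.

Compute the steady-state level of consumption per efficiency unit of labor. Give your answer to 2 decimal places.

c* = 1.23

In steady state, investment equals break-even investment: s·k^α = (n + g + δ)·k.
Rearranging, k^(1−α) = s / (n + g + δ).
k^0.63 = 0.33 / (0.007 + 0.006 + 0.104) = 0.33 / 0.117 = 2.8205
k* = 2.8205^(1/0.63) ≈ 5.1857
y* = (k*)^α = 5.1857^0.37 ≈ 1.8386
c* = (1 − s)·y* = (1 − 0.33) × 1.8386 ≈ 1.2319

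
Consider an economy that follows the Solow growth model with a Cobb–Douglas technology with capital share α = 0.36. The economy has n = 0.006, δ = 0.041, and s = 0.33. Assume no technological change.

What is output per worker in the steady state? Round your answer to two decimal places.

At the steady state, Δk = 0, so s·k^α = (n + δ)·k.
Dividing both sides by k: k^(1−α) = s / (n + δ).
k^0.64 = 0.33 / (0.006 + 0.041) = 0.33 / 0.047 = 7.0213
k* = 7.0213^(1/0.64) ≈ 21.0149
y* = (k*)^α = 21.0149^0.36 ≈ 2.9930

y* = 2.99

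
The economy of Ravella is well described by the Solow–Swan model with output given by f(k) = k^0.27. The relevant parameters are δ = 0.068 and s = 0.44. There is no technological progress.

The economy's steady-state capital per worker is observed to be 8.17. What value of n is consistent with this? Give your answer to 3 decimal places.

n ≈ 0.027

In steady state, investment equals break-even investment: s·k^α = (n + δ)·k.
So s / (n + δ) = (k*)^(1−α) = 8.17^0.73 = 4.6336.
Therefore n + δ = s / 4.6336 = 0.44 / 4.6336 = 0.0950, so n = 0.0950 − 0.068 = 0.0270.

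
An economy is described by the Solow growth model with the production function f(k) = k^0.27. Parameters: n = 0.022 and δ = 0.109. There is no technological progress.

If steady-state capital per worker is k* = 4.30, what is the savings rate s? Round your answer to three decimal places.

s ≈ 0.380

Steady state requires s·f(k) = (n + δ)·k, i.e. s·k^α = (n + δ)·k.
So s / (n + δ) = (k*)^(1−α) = 4.30^0.73 = 2.9002.
Therefore s = 2.9002 × (n + δ) = 2.9002 × 0.131 = 0.3799.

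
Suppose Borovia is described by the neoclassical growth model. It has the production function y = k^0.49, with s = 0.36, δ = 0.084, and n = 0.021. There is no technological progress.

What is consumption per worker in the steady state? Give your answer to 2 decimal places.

In steady state, investment equals break-even investment: s·k^α = (n + δ)·k.
Rearranging, k^(1−α) = s / (n + δ).
k^0.51 = 0.36 / (0.021 + 0.084) = 0.36 / 0.105 = 3.4286
k* = 3.4286^(1/0.51) ≈ 11.2008
y* = (k*)^α = 11.2008^0.49 ≈ 3.2669
c* = (1 − s)·y* = (1 − 0.36) × 3.2669 ≈ 2.0908

c* = 2.09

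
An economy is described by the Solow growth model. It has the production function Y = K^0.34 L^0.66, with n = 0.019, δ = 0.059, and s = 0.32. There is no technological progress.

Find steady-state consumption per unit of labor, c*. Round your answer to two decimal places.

At the steady state, Δk = 0, so s·k^α = (n + δ)·k.
Rearranging, k^(1−α) = s / (n + δ).
k^0.66 = 0.32 / (0.019 + 0.059) = 0.32 / 0.078 = 4.1026
k* = 4.1026^(1/0.66) ≈ 8.4894
y* = (k*)^α = 8.4894^0.34 ≈ 2.0693
c* = (1 − s)·y* = (1 − 0.32) × 2.0693 ≈ 1.4071

c* ≈ 1.41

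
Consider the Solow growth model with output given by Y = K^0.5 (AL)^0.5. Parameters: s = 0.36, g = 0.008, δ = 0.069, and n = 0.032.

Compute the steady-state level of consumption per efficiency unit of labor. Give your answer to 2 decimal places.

c* = 2.11

In steady state, investment equals break-even investment: s·k^α = (n + g + δ)·k.
Rearranging, k^(1−α) = s / (n + g + δ).
k^0.5 = 0.36 / (0.032 + 0.008 + 0.069) = 0.36 / 0.109 = 3.3028
k* = 3.3028^(1/0.5) ≈ 10.9085
y* = (k*)^α = 10.9085^0.5 ≈ 3.3028
c* = (1 − s)·y* = (1 − 0.36) × 3.3028 ≈ 2.1138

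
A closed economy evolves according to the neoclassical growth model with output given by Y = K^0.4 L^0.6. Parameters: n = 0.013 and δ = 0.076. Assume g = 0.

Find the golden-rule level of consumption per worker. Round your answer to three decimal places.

c_gold ≈ 1.634

At the golden rule, f'(k) = n + δ, so α·k^(α−1) = n + δ and k_gold = (α/(n + δ))^(1/(1−α)).
k_gold = (0.4/0.089)^(1/0.6) = 4.4944^1.6667 ≈ 12.2407
c_gold = f(k_gold) − (n + δ)·k_gold = 2.7235 − 0.089×12.2407 ≈ 1.6341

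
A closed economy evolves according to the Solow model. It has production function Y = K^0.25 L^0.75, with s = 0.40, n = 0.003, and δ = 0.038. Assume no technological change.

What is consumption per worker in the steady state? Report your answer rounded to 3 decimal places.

Steady state requires s·f(k) = (n + δ)·k, i.e. s·k^α = (n + δ)·k.
Dividing both sides by k: k^(1−α) = s / (n + δ).
k^0.75 = 0.40 / (0.003 + 0.038) = 0.40 / 0.041 = 9.7561
k* = 9.7561^(1/0.75) ≈ 20.8466
y* = (k*)^α = 20.8466^0.25 ≈ 2.1368
c* = (1 − s)·y* = (1 − 0.40) × 2.1368 ≈ 1.2821

c* ≈ 1.282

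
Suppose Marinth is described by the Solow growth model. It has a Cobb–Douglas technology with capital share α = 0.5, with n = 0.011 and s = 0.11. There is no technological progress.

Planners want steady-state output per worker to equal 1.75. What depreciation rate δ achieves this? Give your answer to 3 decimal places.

In steady state, investment equals break-even investment: s·k^α = (n + δ)·k.
Since y* = [s/(n + δ)]^(α/(1−α)), we have s/(n + δ) = (y*)^((1−α)/α) = 1.75^1 = 1.7500.
Therefore n + δ = s / 1.7500 = 0.11 / 1.7500 = 0.0629, so δ = 0.0629 − 0.011 = 0.0519.

δ ≈ 0.052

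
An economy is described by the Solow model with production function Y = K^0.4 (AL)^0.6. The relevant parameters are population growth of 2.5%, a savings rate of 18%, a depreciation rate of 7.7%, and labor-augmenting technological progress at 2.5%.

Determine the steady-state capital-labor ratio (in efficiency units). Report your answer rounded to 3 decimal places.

In steady state, investment equals break-even investment: s·k^α = (n + g + δ)·k.
Rearranging, k^(1−α) = s / (n + g + δ).
k^0.6 = 0.18 / (0.025 + 0.025 + 0.077) = 0.18 / 0.127 = 1.4173
k* = 1.4173^(1/0.6) ≈ 1.7883

k* = 1.788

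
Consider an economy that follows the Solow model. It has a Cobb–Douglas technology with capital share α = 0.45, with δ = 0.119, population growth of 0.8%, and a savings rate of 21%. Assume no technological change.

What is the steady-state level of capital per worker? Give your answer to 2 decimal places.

k* = 2.50

In steady state, investment equals break-even investment: s·k^α = (n + δ)·k.
Dividing both sides by k: k^(1−α) = s / (n + δ).
k^0.55 = 0.21 / (0.008 + 0.119) = 0.21 / 0.127 = 1.6535
k* = 1.6535^(1/0.55) ≈ 2.4952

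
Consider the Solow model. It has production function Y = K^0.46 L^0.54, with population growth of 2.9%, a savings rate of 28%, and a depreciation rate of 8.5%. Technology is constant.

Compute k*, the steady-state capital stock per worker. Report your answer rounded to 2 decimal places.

At the steady state, Δk = 0, so s·k^α = (n + δ)·k.
Rearranging, k^(1−α) = s / (n + δ).
k^0.54 = 0.28 / (0.029 + 0.085) = 0.28 / 0.114 = 2.4561
k* = 2.4561^(1/0.54) ≈ 5.2805

k* = 5.28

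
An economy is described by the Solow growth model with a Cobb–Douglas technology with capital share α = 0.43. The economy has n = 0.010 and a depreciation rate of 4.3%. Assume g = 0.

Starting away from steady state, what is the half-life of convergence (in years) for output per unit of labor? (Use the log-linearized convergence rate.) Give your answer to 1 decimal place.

about 22.9 years

Near the steady state the convergence rate is λ = (1 − α)(n + δ).
λ = (1 − 0.43) × 0.053 = 0.57 × 0.053 = 0.03021
Half-life = ln 2 / λ = 0.6931 / 0.03021 ≈ 22.94 years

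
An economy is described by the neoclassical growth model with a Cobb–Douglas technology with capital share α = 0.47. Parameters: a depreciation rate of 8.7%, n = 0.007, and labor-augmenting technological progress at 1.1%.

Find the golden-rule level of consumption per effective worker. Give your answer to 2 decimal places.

At the golden rule, f'(k) = n + g + δ, so α·k^(α−1) = n + g + δ and k_gold = (α/(n + g + δ))^(1/(1−α)).
k_gold = (0.47/0.105)^(1/0.53) = 4.4762^1.8868 ≈ 16.9097
c_gold = f(k_gold) − (n + g + δ)·k_gold = 3.7777 − 0.105×16.9097 ≈ 2.0022

c_gold ≈ 2.00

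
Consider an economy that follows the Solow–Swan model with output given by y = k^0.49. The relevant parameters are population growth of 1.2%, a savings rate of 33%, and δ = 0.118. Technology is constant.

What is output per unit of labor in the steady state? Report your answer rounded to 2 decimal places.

Steady state requires s·f(k) = (n + δ)·k, i.e. s·k^α = (n + δ)·k.
Dividing both sides by k: k^(1−α) = s / (n + δ).
k^0.51 = 0.33 / (0.012 + 0.118) = 0.33 / 0.130 = 2.5385
k* = 2.5385^(1/0.51) ≈ 6.2128
y* = (k*)^α = 6.2128^0.49 ≈ 2.4474

y* ≈ 2.45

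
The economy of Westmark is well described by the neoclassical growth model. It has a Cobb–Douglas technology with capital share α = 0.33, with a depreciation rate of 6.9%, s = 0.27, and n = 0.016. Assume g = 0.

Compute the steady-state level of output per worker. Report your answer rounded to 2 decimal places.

y* ≈ 1.77

At the steady state, Δk = 0, so s·k^α = (n + δ)·k.
Rearranging, k^(1−α) = s / (n + δ).
k^0.67 = 0.27 / (0.016 + 0.069) = 0.27 / 0.085 = 3.1765
k* = 3.1765^(1/0.67) ≈ 5.6128
y* = (k*)^α = 5.6128^0.33 ≈ 1.7670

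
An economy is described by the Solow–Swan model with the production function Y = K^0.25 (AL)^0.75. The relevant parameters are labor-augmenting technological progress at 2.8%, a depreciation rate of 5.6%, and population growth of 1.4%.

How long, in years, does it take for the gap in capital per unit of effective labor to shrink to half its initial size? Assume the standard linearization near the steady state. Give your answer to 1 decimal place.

Near the steady state the convergence rate is λ = (1 − α)(n + g + δ).
λ = (1 − 0.25) × 0.098 = 0.75 × 0.098 = 0.0735
Half-life = ln 2 / λ = 0.6931 / 0.0735 ≈ 9.43 years

about 9.4 years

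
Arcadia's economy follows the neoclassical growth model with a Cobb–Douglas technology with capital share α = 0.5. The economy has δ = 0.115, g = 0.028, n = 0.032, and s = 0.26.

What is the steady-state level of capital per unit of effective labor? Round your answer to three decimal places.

k* ≈ 2.207

At the steady state, Δk = 0, so s·k^α = (n + g + δ)·k.
Dividing both sides by k: k^(1−α) = s / (n + g + δ).
k^0.5 = 0.26 / (0.032 + 0.028 + 0.115) = 0.26 / 0.175 = 1.4857
k* = 1.4857^(1/0.5) ≈ 2.2073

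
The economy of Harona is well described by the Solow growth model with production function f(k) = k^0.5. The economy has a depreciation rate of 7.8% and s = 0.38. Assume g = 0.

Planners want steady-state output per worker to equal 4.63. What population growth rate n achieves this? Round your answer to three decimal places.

n ≈ 0.004

Steady state requires s·f(k) = (n + δ)·k, i.e. s·k^α = (n + δ)·k.
Since y* = [s/(n + δ)]^(α/(1−α)), we have s/(n + δ) = (y*)^((1−α)/α) = 4.63^1 = 4.6300.
Therefore n + δ = s / 4.6300 = 0.38 / 4.6300 = 0.0821, so n = 0.0821 − 0.078 = 0.0041.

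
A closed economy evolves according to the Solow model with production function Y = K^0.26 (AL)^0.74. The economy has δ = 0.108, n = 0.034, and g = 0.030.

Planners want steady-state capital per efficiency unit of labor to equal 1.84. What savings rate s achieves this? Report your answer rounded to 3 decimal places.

s ≈ 0.270

Steady state requires s·f(k) = (n + g + δ)·k, i.e. s·k^α = (n + g + δ)·k.
So s / (n + g + δ) = (k*)^(1−α) = 1.84^0.74 = 1.5702.
Therefore s = 1.5702 × (n + g + δ) = 1.5702 × 0.172 = 0.2701.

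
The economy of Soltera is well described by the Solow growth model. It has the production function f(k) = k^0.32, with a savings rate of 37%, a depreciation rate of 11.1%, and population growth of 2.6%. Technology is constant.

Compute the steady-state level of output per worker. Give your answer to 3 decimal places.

In steady state, investment equals break-even investment: s·k^α = (n + δ)·k.
Rearranging, k^(1−α) = s / (n + δ).
k^0.68 = 0.37 / (0.026 + 0.111) = 0.37 / 0.137 = 2.7007
k* = 2.7007^(1/0.68) ≈ 4.3105
y* = (k*)^α = 4.3105^0.32 ≈ 1.5961

y* = 1.596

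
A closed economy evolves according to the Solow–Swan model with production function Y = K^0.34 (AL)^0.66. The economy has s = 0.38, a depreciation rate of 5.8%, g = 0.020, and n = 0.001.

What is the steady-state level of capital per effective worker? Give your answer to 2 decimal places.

Steady state requires s·f(k) = (n + g + δ)·k, i.e. s·k^α = (n + g + δ)·k.
Rearranging, k^(1−α) = s / (n + g + δ).
k^0.66 = 0.38 / (0.001 + 0.020 + 0.058) = 0.38 / 0.079 = 4.8101
k* = 4.8101^(1/0.66) ≈ 10.8036

k* = 10.80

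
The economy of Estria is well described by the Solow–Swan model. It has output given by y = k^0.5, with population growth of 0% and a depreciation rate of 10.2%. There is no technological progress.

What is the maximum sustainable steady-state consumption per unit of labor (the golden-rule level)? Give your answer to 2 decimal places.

c_gold ≈ 2.45

At the golden rule, f'(k) = n + δ, so α·k^(α−1) = n + δ and k_gold = (α/(n + δ))^(1/(1−α)).
k_gold = (0.5/0.102)^(1/0.5) = 4.9020^2 ≈ 24.0296
c_gold = f(k_gold) − (n + δ)·k_gold = 4.9020 − 0.102×24.0296 ≈ 2.4510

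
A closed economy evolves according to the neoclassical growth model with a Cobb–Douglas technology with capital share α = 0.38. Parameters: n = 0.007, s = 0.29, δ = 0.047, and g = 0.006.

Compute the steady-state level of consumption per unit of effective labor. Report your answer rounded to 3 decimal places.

At the steady state, Δk = 0, so s·k^α = (n + g + δ)·k.
Rearranging, k^(1−α) = s / (n + g + δ).
k^0.62 = 0.29 / (0.007 + 0.006 + 0.047) = 0.29 / 0.060 = 4.8333
k* = 4.8333^(1/0.62) ≈ 12.6946
y* = (k*)^α = 12.6946^0.38 ≈ 2.6265
c* = (1 − s)·y* = (1 − 0.29) × 2.6265 ≈ 1.8648

c* = 1.865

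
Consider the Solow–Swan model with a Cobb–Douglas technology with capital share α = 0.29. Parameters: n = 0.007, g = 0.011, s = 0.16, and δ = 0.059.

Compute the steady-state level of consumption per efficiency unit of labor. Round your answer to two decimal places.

c* ≈ 1.13

In steady state, investment equals break-even investment: s·k^α = (n + g + δ)·k.
Dividing both sides by k: k^(1−α) = s / (n + g + δ).
k^0.71 = 0.16 / (0.007 + 0.011 + 0.059) = 0.16 / 0.077 = 2.0779
k* = 2.0779^(1/0.71) ≈ 2.8013
y* = (k*)^α = 2.8013^0.29 ≈ 1.3481
c* = (1 − s)·y* = (1 − 0.16) × 1.3481 ≈ 1.1324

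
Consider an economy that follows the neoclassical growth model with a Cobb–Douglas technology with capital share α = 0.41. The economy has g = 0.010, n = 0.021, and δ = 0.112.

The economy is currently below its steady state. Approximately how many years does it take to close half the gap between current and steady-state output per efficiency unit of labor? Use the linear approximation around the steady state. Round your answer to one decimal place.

Near the steady state the convergence rate is λ = (1 − α)(n + g + δ).
λ = (1 − 0.41) × 0.143 = 0.59 × 0.143 = 0.08437
Half-life = ln 2 / λ = 0.6931 / 0.08437 ≈ 8.22 years

about 8.2 years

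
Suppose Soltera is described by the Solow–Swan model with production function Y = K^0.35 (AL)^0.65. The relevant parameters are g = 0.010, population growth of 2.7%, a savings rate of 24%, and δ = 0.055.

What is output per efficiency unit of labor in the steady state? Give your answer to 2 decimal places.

At the steady state, Δk = 0, so s·k^α = (n + g + δ)·k.
Dividing both sides by k: k^(1−α) = s / (n + g + δ).
k^0.65 = 0.24 / (0.027 + 0.010 + 0.055) = 0.24 / 0.092 = 2.6087
k* = 2.6087^(1/0.65) ≈ 4.3717
y* = (k*)^α = 4.3717^0.35 ≈ 1.6758

y* ≈ 1.68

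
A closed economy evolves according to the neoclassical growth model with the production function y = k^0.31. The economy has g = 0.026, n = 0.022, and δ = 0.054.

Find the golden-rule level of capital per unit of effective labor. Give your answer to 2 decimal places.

The golden rule sets f'(k) = n + g + δ, i.e. α·k^(α−1) = n + g + δ.
So k^(1−α) = α / (n + g + δ) = 0.31 / 0.102 = 3.0392.
k_gold = 3.0392^(1/0.69) ≈ 5.0078

k_gold ≈ 5.01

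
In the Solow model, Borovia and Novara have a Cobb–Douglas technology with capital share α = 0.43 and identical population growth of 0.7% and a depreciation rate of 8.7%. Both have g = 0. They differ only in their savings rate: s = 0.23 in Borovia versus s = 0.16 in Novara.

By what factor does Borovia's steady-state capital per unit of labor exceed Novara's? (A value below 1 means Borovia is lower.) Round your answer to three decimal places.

Steady-state k* = [s/(n + δ)]^(1/(1−α)), so the ratio is [ (s_B/(n + δ)_B) / (s_N/(n + δ)_N) ]^1.7544.
s_B/(n + δ)_B = 0.23/0.094 = 2.4468; s_N/(n + δ)_N = 0.16/0.094 = 1.7021.
Ratio = (2.4468/1.7021)^1.7544 = 1.4375^1.7544 ≈ 1.8902

k*_B / k*_N ≈ 1.890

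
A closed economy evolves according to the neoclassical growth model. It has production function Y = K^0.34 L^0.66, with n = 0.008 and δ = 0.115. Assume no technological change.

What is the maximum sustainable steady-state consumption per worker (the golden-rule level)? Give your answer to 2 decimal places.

At the golden rule, f'(k) = n + δ, so α·k^(α−1) = n + δ and k_gold = (α/(n + δ))^(1/(1−α)).
k_gold = (0.34/0.123)^(1/0.66) = 2.7642^1.5152 ≈ 4.6673
c_gold = f(k_gold) − (n + δ)·k_gold = 1.6884 − 0.123×4.6673 ≈ 1.1143

c_gold ≈ 1.11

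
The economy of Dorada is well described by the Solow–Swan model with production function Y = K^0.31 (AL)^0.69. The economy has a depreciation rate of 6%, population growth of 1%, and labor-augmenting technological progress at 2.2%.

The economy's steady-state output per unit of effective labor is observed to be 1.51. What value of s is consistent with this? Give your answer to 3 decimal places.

s ≈ 0.230

At the steady state, Δk = 0, so s·k^α = (n + g + δ)·k.
Since y* = [s/(n + g + δ)]^(α/(1−α)), we have s/(n + g + δ) = (y*)^((1−α)/α) = 1.51^2.2258 = 2.5025.
Therefore s = 2.5025 × (n + g + δ) = 2.5025 × 0.092 = 0.2302.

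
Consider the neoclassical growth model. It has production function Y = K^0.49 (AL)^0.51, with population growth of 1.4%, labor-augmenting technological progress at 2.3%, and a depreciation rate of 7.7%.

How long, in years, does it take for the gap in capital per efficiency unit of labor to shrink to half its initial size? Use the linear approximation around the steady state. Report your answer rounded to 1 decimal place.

Near the steady state the convergence rate is λ = (1 − α)(n + g + δ).
λ = (1 − 0.49) × 0.114 = 0.51 × 0.114 = 0.05814
Half-life = ln 2 / λ = 0.6931 / 0.05814 ≈ 11.92 years

t_½ ≈ 11.9 years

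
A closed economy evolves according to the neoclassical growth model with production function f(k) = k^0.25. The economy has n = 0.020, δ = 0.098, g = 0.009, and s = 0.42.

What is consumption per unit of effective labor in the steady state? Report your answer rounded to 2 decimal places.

At the steady state, Δk = 0, so s·k^α = (n + g + δ)·k.
Dividing both sides by k: k^(1−α) = s / (n + g + δ).
k^0.75 = 0.42 / (0.020 + 0.009 + 0.098) = 0.42 / 0.127 = 3.3071
k* = 3.3071^(1/0.75) ≈ 4.9272
y* = (k*)^α = 4.9272^0.25 ≈ 1.4899
c* = (1 − s)·y* = (1 − 0.42) × 1.4899 ≈ 0.8641

c* = 0.86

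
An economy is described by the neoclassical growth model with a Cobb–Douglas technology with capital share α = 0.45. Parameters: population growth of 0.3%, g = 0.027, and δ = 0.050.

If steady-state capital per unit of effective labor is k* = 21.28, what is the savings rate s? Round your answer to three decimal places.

Steady state requires s·f(k) = (n + g + δ)·k, i.e. s·k^α = (n + g + δ)·k.
So s / (n + g + δ) = (k*)^(1−α) = 21.28^0.55 = 5.3751.
Therefore s = 5.3751 × (n + g + δ) = 5.3751 × 0.080 = 0.4300.

s ≈ 0.430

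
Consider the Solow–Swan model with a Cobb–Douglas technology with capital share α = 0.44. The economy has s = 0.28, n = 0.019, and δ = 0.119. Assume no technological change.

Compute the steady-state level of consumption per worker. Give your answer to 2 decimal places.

In steady state, investment equals break-even investment: s·k^α = (n + δ)·k.
Dividing both sides by k: k^(1−α) = s / (n + δ).
k^0.56 = 0.28 / (0.019 + 0.119) = 0.28 / 0.138 = 2.0290
k* = 2.0290^(1/0.56) ≈ 3.5377
y* = (k*)^α = 3.5377^0.44 ≈ 1.7436
c* = (1 − s)·y* = (1 − 0.28) × 1.7436 ≈ 1.2554

c* ≈ 1.26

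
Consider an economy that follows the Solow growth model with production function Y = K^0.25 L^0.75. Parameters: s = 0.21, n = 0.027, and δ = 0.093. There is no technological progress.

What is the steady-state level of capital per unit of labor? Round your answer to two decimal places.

k* ≈ 2.11

At the steady state, Δk = 0, so s·k^α = (n + δ)·k.
Dividing both sides by k: k^(1−α) = s / (n + δ).
k^0.75 = 0.21 / (0.027 + 0.093) = 0.21 / 0.120 = 1.7500
k* = 1.7500^(1/0.75) ≈ 2.1089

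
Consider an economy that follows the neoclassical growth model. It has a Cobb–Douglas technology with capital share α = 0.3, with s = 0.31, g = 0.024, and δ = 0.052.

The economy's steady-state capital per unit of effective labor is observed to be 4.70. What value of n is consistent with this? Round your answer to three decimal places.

n ≈ 0.029

Steady state requires s·f(k) = (n + g + δ)·k, i.e. s·k^α = (n + g + δ)·k.
So s / (n + g + δ) = (k*)^(1−α) = 4.70^0.7 = 2.9544.
Therefore n + g + δ = s / 2.9544 = 0.31 / 2.9544 = 0.1049, so n = 0.1049 − 0.076 = 0.0289.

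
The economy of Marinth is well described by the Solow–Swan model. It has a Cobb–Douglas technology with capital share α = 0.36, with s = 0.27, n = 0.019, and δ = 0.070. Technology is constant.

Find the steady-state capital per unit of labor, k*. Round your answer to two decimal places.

k* ≈ 5.66

In steady state, investment equals break-even investment: s·k^α = (n + δ)·k.
Rearranging, k^(1−α) = s / (n + δ).
k^0.64 = 0.27 / (0.019 + 0.070) = 0.27 / 0.089 = 3.0337
k* = 3.0337^(1/0.64) ≈ 5.6635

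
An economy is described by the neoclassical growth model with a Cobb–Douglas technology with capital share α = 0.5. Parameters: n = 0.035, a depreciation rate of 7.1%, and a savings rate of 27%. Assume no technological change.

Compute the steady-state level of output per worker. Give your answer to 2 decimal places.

Steady state requires s·f(k) = (n + δ)·k, i.e. s·k^α = (n + δ)·k.
Rearranging, k^(1−α) = s / (n + δ).
k^0.5 = 0.27 / (0.035 + 0.071) = 0.27 / 0.106 = 2.5472
k* = 2.5472^(1/0.5) ≈ 6.4882
y* = (k*)^α = 6.4882^0.5 ≈ 2.5472

y* ≈ 2.55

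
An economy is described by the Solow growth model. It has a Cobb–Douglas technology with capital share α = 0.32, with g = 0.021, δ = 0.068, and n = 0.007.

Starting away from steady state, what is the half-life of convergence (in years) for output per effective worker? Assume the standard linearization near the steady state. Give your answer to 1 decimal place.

Near the steady state the convergence rate is λ = (1 − α)(n + g + δ).
λ = (1 − 0.32) × 0.096 = 0.68 × 0.096 = 0.06528
Half-life = ln 2 / λ = 0.6931 / 0.06528 ≈ 10.62 years

half-life ≈ 10.6 years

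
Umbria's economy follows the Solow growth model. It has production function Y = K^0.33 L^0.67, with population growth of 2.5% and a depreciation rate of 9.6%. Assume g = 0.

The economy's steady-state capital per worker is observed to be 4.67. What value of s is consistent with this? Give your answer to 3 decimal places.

s ≈ 0.340

In steady state, investment equals break-even investment: s·k^α = (n + δ)·k.
So s / (n + δ) = (k*)^(1−α) = 4.67^0.67 = 2.8083.
Therefore s = 2.8083 × (n + δ) = 2.8083 × 0.121 = 0.3398.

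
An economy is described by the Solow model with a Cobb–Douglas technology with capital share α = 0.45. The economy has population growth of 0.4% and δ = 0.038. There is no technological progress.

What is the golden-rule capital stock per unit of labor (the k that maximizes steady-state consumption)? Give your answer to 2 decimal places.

k_gold ≈ 74.59

The golden rule sets f'(k) = n + δ, i.e. α·k^(α−1) = n + δ.
So k^(1−α) = α / (n + δ) = 0.45 / 0.042 = 10.7143.
k_gold = 10.7143^(1/0.55) ≈ 74.5867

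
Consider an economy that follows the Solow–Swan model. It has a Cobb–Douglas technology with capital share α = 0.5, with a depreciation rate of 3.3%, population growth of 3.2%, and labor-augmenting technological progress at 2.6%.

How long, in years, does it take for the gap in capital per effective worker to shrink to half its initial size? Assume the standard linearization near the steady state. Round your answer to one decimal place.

t_½ ≈ 15.2 years

Near the steady state the convergence rate is λ = (1 − α)(n + g + δ).
λ = (1 − 0.5) × 0.091 = 0.5 × 0.091 = 0.0455
Half-life = ln 2 / λ = 0.6931 / 0.0455 ≈ 15.23 years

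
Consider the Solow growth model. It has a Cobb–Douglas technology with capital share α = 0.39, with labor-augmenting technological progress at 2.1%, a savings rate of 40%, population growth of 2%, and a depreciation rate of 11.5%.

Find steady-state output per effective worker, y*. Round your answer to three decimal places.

In steady state, investment equals break-even investment: s·k^α = (n + g + δ)·k.
Dividing both sides by k: k^(1−α) = s / (n + g + δ).
k^0.61 = 0.40 / (0.020 + 0.021 + 0.115) = 0.40 / 0.156 = 2.5641
k* = 2.5641^(1/0.61) ≈ 4.6815
y* = (k*)^α = 4.6815^0.39 ≈ 1.8258

y* = 1.826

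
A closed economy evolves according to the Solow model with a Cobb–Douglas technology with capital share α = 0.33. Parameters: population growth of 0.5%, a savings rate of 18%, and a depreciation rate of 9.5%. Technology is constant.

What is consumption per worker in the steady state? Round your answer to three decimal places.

At the steady state, Δk = 0, so s·k^α = (n + δ)·k.
Rearranging, k^(1−α) = s / (n + δ).
k^0.67 = 0.18 / (0.005 + 0.095) = 0.18 / 0.100 = 1.8000
k* = 1.8000^(1/0.67) ≈ 2.4044
y* = (k*)^α = 2.4044^0.33 ≈ 1.3358
c* = (1 − s)·y* = (1 − 0.18) × 1.3358 ≈ 1.0954

c* ≈ 1.095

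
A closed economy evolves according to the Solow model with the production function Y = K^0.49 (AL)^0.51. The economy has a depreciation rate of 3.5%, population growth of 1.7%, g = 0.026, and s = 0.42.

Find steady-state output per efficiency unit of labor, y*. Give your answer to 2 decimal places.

y* = 5.04

At the steady state, Δk = 0, so s·k^α = (n + g + δ)·k.
Rearranging, k^(1−α) = s / (n + g + δ).
k^0.51 = 0.42 / (0.017 + 0.026 + 0.035) = 0.42 / 0.078 = 5.3846
k* = 5.3846^(1/0.51) ≈ 27.1415
y* = (k*)^α = 27.1415^0.49 ≈ 5.0406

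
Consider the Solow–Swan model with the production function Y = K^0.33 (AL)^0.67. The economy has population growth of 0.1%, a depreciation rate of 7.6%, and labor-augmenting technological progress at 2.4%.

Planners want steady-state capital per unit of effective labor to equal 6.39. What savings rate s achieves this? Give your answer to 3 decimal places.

s ≈ 0.350

In steady state, investment equals break-even investment: s·k^α = (n + g + δ)·k.
So s / (n + g + δ) = (k*)^(1−α) = 6.39^0.67 = 3.4649.
Therefore s = 3.4649 × (n + g + δ) = 3.4649 × 0.101 = 0.3500.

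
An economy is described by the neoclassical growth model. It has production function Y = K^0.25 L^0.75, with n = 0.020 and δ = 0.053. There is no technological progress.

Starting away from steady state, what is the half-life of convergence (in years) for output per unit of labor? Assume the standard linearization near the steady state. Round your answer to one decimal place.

Near the steady state the convergence rate is λ = (1 − α)(n + δ).
λ = (1 − 0.25) × 0.073 = 0.75 × 0.073 = 0.05475
Half-life = ln 2 / λ = 0.6931 / 0.05475 ≈ 12.66 years

t_½ ≈ 12.7 years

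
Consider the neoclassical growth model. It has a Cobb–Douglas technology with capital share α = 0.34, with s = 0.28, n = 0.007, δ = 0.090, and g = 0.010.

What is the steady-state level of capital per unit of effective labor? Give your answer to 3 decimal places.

k* ≈ 4.295

Steady state requires s·f(k) = (n + g + δ)·k, i.e. s·k^α = (n + g + δ)·k.
Dividing both sides by k: k^(1−α) = s / (n + g + δ).
k^0.66 = 0.28 / (0.007 + 0.010 + 0.090) = 0.28 / 0.107 = 2.6168
k* = 2.6168^(1/0.66) ≈ 4.2952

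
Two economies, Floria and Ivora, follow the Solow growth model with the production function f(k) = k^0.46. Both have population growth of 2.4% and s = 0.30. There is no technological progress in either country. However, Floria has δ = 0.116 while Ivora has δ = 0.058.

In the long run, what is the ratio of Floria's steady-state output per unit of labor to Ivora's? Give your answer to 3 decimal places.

Steady-state y* = [s/(n + δ)]^(α/(1−α)), so the ratio is [ (s_F/(n + δ)_F) / (s_I/(n + δ)_I) ]^0.8519.
s_F/(n + δ)_F = 0.30/0.140 = 2.1429; s_I/(n + δ)_I = 0.30/0.082 = 3.6585.
Ratio = (2.1429/3.6585)^0.8519 = 0.5857^0.8519 ≈ 0.6340

y*_F / y*_I ≈ 0.634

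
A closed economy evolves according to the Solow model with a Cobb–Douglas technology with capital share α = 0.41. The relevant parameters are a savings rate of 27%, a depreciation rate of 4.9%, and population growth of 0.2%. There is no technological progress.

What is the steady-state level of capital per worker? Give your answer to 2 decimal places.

k* ≈ 16.86

At the steady state, Δk = 0, so s·k^α = (n + δ)·k.
Dividing both sides by k: k^(1−α) = s / (n + δ).
k^0.59 = 0.27 / (0.002 + 0.049) = 0.27 / 0.051 = 5.2941
k* = 5.2941^(1/0.59) ≈ 16.8565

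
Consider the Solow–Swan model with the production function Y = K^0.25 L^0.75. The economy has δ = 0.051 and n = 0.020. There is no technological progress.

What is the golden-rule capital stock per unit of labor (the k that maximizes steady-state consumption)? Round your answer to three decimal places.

k_gold ≈ 5.357

The golden rule sets f'(k) = n + δ, i.e. α·k^(α−1) = n + δ.
So k^(1−α) = α / (n + δ) = 0.25 / 0.071 = 3.5211.
k_gold = 3.5211^(1/0.75) ≈ 5.3568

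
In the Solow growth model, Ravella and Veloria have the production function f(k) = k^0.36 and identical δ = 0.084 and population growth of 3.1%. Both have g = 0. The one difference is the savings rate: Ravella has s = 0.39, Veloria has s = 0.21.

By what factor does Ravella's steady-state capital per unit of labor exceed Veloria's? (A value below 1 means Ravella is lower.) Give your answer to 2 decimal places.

Steady-state k* = [s/(n + δ)]^(1/(1−α)), so the ratio is [ (s_R/(n + δ)_R) / (s_V/(n + δ)_V) ]^1.5625.
s_R/(n + δ)_R = 0.39/0.115 = 3.3913; s_V/(n + δ)_V = 0.21/0.115 = 1.8261.
Ratio = (3.3913/1.8261)^1.5625 = 1.8571^1.5625 ≈ 2.6306

k*_R / k*_V ≈ 2.63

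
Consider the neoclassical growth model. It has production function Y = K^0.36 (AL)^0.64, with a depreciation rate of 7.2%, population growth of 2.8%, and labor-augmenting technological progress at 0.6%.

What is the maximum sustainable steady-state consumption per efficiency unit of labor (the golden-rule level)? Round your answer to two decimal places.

c_gold ≈ 1.27

At the golden rule, f'(k) = n + g + δ, so α·k^(α−1) = n + g + δ and k_gold = (α/(n + g + δ))^(1/(1−α)).
k_gold = (0.36/0.106)^(1/0.64) = 3.3962^1.5625 ≈ 6.7558
c_gold = f(k_gold) − (n + g + δ)·k_gold = 1.9892 − 0.106×6.7558 ≈ 1.2731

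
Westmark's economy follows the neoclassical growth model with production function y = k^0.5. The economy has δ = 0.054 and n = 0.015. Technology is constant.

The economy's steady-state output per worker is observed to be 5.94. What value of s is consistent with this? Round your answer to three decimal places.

Steady state requires s·f(k) = (n + δ)·k, i.e. s·k^α = (n + δ)·k.
Since y* = [s/(n + δ)]^(α/(1−α)), we have s/(n + δ) = (y*)^((1−α)/α) = 5.94^1 = 5.9400.
Therefore s = 5.9400 × (n + δ) = 5.9400 × 0.069 = 0.4099.

s ≈ 0.410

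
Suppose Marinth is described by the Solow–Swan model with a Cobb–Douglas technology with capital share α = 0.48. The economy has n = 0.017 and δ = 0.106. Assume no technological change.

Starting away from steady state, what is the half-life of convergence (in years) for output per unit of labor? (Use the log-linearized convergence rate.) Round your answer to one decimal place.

Near the steady state the convergence rate is λ = (1 − α)(n + δ).
λ = (1 − 0.48) × 0.123 = 0.52 × 0.123 = 0.06396
Half-life = ln 2 / λ = 0.6931 / 0.06396 ≈ 10.84 years

about 10.8 years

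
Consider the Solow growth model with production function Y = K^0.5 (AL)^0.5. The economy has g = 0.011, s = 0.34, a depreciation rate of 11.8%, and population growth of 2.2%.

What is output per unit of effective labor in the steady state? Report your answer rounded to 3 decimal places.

At the steady state, Δk = 0, so s·k^α = (n + g + δ)·k.
Rearranging, k^(1−α) = s / (n + g + δ).
k^0.5 = 0.34 / (0.022 + 0.011 + 0.118) = 0.34 / 0.151 = 2.2517
k* = 2.2517^(1/0.5) ≈ 5.0702
y* = (k*)^α = 5.0702^0.5 ≈ 2.2517

y* = 2.252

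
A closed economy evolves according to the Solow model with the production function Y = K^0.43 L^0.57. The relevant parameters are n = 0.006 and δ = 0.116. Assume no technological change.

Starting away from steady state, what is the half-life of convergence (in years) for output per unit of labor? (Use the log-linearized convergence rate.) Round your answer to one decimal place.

Near the steady state the convergence rate is λ = (1 − α)(n + δ).
λ = (1 − 0.43) × 0.122 = 0.57 × 0.122 = 0.06954
Half-life = ln 2 / λ = 0.6931 / 0.06954 ≈ 9.97 years

half-life ≈ 10.0 years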